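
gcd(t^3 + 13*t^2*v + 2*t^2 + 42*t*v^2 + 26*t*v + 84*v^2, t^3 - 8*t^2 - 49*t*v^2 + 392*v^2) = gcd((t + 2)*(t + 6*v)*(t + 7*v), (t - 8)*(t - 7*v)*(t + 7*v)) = t + 7*v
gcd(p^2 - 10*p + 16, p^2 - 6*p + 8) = p - 2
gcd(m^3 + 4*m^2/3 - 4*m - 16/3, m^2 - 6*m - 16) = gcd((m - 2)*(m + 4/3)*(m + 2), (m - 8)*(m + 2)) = m + 2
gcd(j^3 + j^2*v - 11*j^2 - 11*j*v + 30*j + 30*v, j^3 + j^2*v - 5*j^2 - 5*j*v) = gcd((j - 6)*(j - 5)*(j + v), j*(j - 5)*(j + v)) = j^2 + j*v - 5*j - 5*v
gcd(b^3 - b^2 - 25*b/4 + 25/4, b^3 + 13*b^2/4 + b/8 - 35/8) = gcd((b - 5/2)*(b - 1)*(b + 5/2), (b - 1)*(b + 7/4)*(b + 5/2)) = b^2 + 3*b/2 - 5/2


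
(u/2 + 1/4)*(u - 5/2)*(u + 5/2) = u^3/2 + u^2/4 - 25*u/8 - 25/16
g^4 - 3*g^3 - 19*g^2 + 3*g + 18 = (g - 6)*(g - 1)*(g + 1)*(g + 3)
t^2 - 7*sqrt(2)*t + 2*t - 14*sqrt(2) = (t + 2)*(t - 7*sqrt(2))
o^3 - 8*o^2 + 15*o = o*(o - 5)*(o - 3)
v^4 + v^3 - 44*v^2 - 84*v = v*(v - 7)*(v + 2)*(v + 6)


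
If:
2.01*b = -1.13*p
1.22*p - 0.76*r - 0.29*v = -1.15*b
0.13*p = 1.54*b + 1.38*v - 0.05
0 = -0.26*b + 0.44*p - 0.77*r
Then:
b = 0.03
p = -0.05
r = -0.04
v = 0.00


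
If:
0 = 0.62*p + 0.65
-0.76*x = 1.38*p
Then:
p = -1.05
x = 1.90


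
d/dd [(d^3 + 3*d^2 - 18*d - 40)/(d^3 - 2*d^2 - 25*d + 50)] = (-5*d^2 + 36*d - 76)/(d^4 - 14*d^3 + 69*d^2 - 140*d + 100)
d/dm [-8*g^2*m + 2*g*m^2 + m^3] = -8*g^2 + 4*g*m + 3*m^2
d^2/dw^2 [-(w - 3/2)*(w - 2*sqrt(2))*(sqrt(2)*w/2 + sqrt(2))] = -3*sqrt(2)*w - sqrt(2)/2 + 4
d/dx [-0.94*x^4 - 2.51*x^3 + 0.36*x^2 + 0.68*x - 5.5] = -3.76*x^3 - 7.53*x^2 + 0.72*x + 0.68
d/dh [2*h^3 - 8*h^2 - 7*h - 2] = 6*h^2 - 16*h - 7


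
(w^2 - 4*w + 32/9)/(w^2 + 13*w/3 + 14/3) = (9*w^2 - 36*w + 32)/(3*(3*w^2 + 13*w + 14))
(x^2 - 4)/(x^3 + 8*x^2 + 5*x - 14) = (x - 2)/(x^2 + 6*x - 7)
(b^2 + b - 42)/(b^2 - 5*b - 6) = (b + 7)/(b + 1)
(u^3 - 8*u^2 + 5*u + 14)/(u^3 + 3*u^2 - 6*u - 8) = (u - 7)/(u + 4)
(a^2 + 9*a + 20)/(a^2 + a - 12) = (a + 5)/(a - 3)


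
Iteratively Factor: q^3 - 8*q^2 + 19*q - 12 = (q - 1)*(q^2 - 7*q + 12) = (q - 4)*(q - 1)*(q - 3)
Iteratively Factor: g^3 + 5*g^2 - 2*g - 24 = (g + 3)*(g^2 + 2*g - 8) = (g + 3)*(g + 4)*(g - 2)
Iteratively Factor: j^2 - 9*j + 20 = (j - 5)*(j - 4)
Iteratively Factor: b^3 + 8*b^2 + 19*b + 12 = (b + 3)*(b^2 + 5*b + 4) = (b + 1)*(b + 3)*(b + 4)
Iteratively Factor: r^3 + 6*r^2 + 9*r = (r)*(r^2 + 6*r + 9) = r*(r + 3)*(r + 3)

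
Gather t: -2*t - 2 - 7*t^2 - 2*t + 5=-7*t^2 - 4*t + 3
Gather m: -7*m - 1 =-7*m - 1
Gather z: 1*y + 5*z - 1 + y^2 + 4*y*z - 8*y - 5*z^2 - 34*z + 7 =y^2 - 7*y - 5*z^2 + z*(4*y - 29) + 6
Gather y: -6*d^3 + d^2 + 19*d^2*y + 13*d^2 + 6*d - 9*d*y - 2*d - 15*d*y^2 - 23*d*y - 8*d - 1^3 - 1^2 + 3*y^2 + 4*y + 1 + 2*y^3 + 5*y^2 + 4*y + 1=-6*d^3 + 14*d^2 - 4*d + 2*y^3 + y^2*(8 - 15*d) + y*(19*d^2 - 32*d + 8)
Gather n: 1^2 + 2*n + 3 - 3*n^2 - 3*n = -3*n^2 - n + 4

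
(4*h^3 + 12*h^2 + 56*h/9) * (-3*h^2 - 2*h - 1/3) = -12*h^5 - 44*h^4 - 44*h^3 - 148*h^2/9 - 56*h/27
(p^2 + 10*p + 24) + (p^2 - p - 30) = 2*p^2 + 9*p - 6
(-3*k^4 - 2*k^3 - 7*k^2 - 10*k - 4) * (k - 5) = -3*k^5 + 13*k^4 + 3*k^3 + 25*k^2 + 46*k + 20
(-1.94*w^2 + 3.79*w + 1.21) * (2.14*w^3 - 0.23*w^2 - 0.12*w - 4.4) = -4.1516*w^5 + 8.5568*w^4 + 1.9505*w^3 + 7.8029*w^2 - 16.8212*w - 5.324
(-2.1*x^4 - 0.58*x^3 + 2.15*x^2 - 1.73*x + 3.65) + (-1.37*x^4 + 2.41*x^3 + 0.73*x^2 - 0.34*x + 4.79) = -3.47*x^4 + 1.83*x^3 + 2.88*x^2 - 2.07*x + 8.44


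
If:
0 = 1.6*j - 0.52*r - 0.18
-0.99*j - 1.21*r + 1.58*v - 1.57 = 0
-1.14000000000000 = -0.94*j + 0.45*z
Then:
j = 0.478723404255319*z + 1.21276595744681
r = 1.47299509001637*z + 3.38543371522095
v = 1.42801280324846*z + 4.34621081853778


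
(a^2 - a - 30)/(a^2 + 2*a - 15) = (a - 6)/(a - 3)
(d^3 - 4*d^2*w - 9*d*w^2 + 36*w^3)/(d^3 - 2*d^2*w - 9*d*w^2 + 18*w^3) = (-d + 4*w)/(-d + 2*w)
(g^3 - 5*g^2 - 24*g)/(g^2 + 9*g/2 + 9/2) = 2*g*(g - 8)/(2*g + 3)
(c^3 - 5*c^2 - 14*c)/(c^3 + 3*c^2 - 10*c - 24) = c*(c - 7)/(c^2 + c - 12)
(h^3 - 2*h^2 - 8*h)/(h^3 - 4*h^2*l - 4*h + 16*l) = h*(h - 4)/(h^2 - 4*h*l - 2*h + 8*l)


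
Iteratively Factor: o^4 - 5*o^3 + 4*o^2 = (o - 1)*(o^3 - 4*o^2) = (o - 4)*(o - 1)*(o^2) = o*(o - 4)*(o - 1)*(o)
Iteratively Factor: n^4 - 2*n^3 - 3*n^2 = (n)*(n^3 - 2*n^2 - 3*n) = n^2*(n^2 - 2*n - 3) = n^2*(n - 3)*(n + 1)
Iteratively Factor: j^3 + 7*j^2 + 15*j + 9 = (j + 1)*(j^2 + 6*j + 9) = (j + 1)*(j + 3)*(j + 3)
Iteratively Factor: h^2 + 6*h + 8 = (h + 4)*(h + 2)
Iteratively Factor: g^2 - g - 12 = (g - 4)*(g + 3)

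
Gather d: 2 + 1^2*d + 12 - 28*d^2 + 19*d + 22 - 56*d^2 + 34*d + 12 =-84*d^2 + 54*d + 48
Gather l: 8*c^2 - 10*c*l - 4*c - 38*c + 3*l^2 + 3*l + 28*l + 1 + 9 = 8*c^2 - 42*c + 3*l^2 + l*(31 - 10*c) + 10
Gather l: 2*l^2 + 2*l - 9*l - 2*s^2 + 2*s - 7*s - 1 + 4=2*l^2 - 7*l - 2*s^2 - 5*s + 3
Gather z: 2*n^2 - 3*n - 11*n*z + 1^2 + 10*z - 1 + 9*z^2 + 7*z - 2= 2*n^2 - 3*n + 9*z^2 + z*(17 - 11*n) - 2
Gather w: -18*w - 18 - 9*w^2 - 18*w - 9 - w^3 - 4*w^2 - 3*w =-w^3 - 13*w^2 - 39*w - 27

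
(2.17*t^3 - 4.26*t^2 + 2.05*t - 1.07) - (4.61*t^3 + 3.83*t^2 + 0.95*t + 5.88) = -2.44*t^3 - 8.09*t^2 + 1.1*t - 6.95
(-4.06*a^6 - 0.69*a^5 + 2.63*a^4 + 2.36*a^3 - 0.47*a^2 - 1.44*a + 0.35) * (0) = 0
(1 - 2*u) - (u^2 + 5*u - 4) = -u^2 - 7*u + 5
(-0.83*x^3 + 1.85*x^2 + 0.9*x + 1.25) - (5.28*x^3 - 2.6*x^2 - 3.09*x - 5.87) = -6.11*x^3 + 4.45*x^2 + 3.99*x + 7.12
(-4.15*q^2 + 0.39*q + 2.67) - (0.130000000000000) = -4.15*q^2 + 0.39*q + 2.54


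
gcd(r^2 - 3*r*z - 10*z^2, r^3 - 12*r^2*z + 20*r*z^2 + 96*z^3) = r + 2*z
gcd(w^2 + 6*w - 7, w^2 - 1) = w - 1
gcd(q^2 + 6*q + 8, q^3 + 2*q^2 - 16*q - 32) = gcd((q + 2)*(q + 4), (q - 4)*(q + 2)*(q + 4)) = q^2 + 6*q + 8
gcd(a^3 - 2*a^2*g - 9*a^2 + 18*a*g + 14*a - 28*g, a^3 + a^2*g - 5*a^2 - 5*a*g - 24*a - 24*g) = 1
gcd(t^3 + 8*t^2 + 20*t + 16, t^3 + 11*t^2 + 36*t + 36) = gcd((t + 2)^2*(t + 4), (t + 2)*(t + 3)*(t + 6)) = t + 2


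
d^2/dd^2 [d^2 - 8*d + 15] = 2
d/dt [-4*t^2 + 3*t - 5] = 3 - 8*t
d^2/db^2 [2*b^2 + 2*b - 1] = 4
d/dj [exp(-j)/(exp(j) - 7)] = (7 - 2*exp(j))*exp(-j)/(exp(2*j) - 14*exp(j) + 49)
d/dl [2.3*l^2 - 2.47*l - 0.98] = 4.6*l - 2.47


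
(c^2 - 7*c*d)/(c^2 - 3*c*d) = (c - 7*d)/(c - 3*d)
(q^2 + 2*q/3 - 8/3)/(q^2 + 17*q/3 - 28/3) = (q + 2)/(q + 7)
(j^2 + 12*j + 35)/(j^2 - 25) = (j + 7)/(j - 5)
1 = 1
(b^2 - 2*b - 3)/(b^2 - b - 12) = (-b^2 + 2*b + 3)/(-b^2 + b + 12)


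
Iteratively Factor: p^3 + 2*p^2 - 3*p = (p - 1)*(p^2 + 3*p) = p*(p - 1)*(p + 3)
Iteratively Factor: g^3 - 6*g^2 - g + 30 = (g + 2)*(g^2 - 8*g + 15) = (g - 5)*(g + 2)*(g - 3)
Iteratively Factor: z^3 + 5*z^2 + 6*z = (z)*(z^2 + 5*z + 6) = z*(z + 3)*(z + 2)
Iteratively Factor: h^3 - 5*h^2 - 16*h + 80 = (h - 5)*(h^2 - 16) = (h - 5)*(h + 4)*(h - 4)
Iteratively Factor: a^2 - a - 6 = (a - 3)*(a + 2)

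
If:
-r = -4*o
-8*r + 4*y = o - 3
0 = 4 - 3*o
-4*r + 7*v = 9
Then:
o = 4/3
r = 16/3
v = 13/3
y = 41/4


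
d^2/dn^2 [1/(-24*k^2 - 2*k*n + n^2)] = 2*(-24*k^2 - 2*k*n + n^2 - 4*(k - n)^2)/(24*k^2 + 2*k*n - n^2)^3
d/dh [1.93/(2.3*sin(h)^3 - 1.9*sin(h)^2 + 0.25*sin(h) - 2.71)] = (-13.317*sin(h)^2 + 7.334*sin(h) - 0.4825)*cos(h)/(2.3*sin(h)^3 - 1.9*sin(h)^2 + 0.25*sin(h) - 2.71)^2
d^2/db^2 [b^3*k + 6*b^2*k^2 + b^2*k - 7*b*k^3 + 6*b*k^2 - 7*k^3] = 2*k*(3*b + 6*k + 1)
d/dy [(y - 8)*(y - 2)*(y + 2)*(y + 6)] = 4*y^3 - 6*y^2 - 104*y + 8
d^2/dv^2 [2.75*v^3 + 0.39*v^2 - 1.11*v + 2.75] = 16.5*v + 0.78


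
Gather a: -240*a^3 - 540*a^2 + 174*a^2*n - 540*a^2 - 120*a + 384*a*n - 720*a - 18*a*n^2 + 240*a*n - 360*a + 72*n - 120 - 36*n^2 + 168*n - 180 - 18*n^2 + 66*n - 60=-240*a^3 + a^2*(174*n - 1080) + a*(-18*n^2 + 624*n - 1200) - 54*n^2 + 306*n - 360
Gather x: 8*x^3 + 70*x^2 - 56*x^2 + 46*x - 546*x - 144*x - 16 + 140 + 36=8*x^3 + 14*x^2 - 644*x + 160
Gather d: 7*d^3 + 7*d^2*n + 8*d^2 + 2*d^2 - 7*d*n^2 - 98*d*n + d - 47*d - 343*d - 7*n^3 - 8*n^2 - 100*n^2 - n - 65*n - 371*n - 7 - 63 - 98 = 7*d^3 + d^2*(7*n + 10) + d*(-7*n^2 - 98*n - 389) - 7*n^3 - 108*n^2 - 437*n - 168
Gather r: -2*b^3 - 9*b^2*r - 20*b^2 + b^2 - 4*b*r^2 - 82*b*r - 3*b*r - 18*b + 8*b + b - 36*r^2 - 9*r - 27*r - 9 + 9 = -2*b^3 - 19*b^2 - 9*b + r^2*(-4*b - 36) + r*(-9*b^2 - 85*b - 36)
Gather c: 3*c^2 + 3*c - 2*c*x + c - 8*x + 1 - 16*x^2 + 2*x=3*c^2 + c*(4 - 2*x) - 16*x^2 - 6*x + 1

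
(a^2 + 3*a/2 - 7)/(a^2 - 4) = (a + 7/2)/(a + 2)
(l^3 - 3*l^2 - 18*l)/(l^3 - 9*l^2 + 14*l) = (l^2 - 3*l - 18)/(l^2 - 9*l + 14)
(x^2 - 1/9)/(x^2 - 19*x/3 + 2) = (x + 1/3)/(x - 6)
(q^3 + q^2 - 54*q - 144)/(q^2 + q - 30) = (q^2 - 5*q - 24)/(q - 5)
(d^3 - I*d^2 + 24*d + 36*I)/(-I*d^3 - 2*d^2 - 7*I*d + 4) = (-d^3 + I*d^2 - 24*d - 36*I)/(I*d^3 + 2*d^2 + 7*I*d - 4)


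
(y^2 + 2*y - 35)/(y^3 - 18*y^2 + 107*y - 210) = (y + 7)/(y^2 - 13*y + 42)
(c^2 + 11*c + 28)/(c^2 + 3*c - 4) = (c + 7)/(c - 1)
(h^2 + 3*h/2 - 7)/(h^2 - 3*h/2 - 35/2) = (h - 2)/(h - 5)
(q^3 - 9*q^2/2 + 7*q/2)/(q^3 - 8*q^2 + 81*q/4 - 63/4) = 2*q*(q - 1)/(2*q^2 - 9*q + 9)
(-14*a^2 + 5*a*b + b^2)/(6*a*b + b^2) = (-14*a^2 + 5*a*b + b^2)/(b*(6*a + b))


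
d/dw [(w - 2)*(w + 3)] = 2*w + 1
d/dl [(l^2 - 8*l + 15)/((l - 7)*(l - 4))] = (-3*l^2 + 26*l - 59)/(l^4 - 22*l^3 + 177*l^2 - 616*l + 784)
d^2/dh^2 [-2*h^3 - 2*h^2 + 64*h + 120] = -12*h - 4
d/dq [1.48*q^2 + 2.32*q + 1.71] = 2.96*q + 2.32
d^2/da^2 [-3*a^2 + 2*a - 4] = -6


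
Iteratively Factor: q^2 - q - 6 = (q - 3)*(q + 2)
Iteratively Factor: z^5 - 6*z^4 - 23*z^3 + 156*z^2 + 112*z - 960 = (z - 4)*(z^4 - 2*z^3 - 31*z^2 + 32*z + 240) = (z - 4)^2*(z^3 + 2*z^2 - 23*z - 60) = (z - 5)*(z - 4)^2*(z^2 + 7*z + 12) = (z - 5)*(z - 4)^2*(z + 3)*(z + 4)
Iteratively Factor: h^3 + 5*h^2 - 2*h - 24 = (h + 4)*(h^2 + h - 6) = (h - 2)*(h + 4)*(h + 3)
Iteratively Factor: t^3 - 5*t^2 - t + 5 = (t - 5)*(t^2 - 1) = (t - 5)*(t + 1)*(t - 1)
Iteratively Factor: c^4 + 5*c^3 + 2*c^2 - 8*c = (c + 2)*(c^3 + 3*c^2 - 4*c) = (c - 1)*(c + 2)*(c^2 + 4*c) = (c - 1)*(c + 2)*(c + 4)*(c)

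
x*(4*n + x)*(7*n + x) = 28*n^2*x + 11*n*x^2 + x^3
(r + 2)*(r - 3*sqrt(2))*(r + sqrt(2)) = r^3 - 2*sqrt(2)*r^2 + 2*r^2 - 6*r - 4*sqrt(2)*r - 12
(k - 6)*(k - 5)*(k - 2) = k^3 - 13*k^2 + 52*k - 60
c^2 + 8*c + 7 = (c + 1)*(c + 7)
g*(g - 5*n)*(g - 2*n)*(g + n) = g^4 - 6*g^3*n + 3*g^2*n^2 + 10*g*n^3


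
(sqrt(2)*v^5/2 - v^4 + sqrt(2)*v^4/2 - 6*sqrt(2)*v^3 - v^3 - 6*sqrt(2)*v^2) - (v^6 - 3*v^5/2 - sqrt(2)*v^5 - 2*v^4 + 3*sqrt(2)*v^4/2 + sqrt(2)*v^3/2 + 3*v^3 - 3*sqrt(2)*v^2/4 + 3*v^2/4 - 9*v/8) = -v^6 + 3*v^5/2 + 3*sqrt(2)*v^5/2 - sqrt(2)*v^4 + v^4 - 13*sqrt(2)*v^3/2 - 4*v^3 - 21*sqrt(2)*v^2/4 - 3*v^2/4 + 9*v/8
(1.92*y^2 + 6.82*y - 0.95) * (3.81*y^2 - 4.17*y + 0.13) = 7.3152*y^4 + 17.9778*y^3 - 31.8093*y^2 + 4.8481*y - 0.1235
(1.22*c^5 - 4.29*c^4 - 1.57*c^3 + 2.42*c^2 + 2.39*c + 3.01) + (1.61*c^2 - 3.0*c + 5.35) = 1.22*c^5 - 4.29*c^4 - 1.57*c^3 + 4.03*c^2 - 0.61*c + 8.36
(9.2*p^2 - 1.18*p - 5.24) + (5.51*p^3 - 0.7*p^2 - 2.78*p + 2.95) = 5.51*p^3 + 8.5*p^2 - 3.96*p - 2.29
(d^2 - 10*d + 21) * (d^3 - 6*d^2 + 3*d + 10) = d^5 - 16*d^4 + 84*d^3 - 146*d^2 - 37*d + 210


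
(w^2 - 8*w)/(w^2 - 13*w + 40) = w/(w - 5)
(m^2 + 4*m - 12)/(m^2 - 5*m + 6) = (m + 6)/(m - 3)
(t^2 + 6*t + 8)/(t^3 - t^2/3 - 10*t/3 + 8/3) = 3*(t + 4)/(3*t^2 - 7*t + 4)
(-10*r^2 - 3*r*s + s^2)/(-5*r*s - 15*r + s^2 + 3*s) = (2*r + s)/(s + 3)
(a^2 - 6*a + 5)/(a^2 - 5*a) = (a - 1)/a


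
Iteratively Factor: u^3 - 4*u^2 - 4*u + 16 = (u - 2)*(u^2 - 2*u - 8) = (u - 4)*(u - 2)*(u + 2)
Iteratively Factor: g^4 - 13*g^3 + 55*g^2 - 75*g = (g - 5)*(g^3 - 8*g^2 + 15*g) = g*(g - 5)*(g^2 - 8*g + 15) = g*(g - 5)*(g - 3)*(g - 5)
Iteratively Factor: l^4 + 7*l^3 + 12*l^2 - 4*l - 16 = (l + 4)*(l^3 + 3*l^2 - 4) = (l - 1)*(l + 4)*(l^2 + 4*l + 4) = (l - 1)*(l + 2)*(l + 4)*(l + 2)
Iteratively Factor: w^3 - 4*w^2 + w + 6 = (w + 1)*(w^2 - 5*w + 6) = (w - 3)*(w + 1)*(w - 2)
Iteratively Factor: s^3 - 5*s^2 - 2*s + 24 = (s - 4)*(s^2 - s - 6) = (s - 4)*(s + 2)*(s - 3)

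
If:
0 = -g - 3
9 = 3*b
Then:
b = 3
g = -3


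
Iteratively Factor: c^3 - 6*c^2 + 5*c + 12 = (c - 4)*(c^2 - 2*c - 3) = (c - 4)*(c + 1)*(c - 3)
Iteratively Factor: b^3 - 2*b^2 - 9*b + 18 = (b - 3)*(b^2 + b - 6) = (b - 3)*(b - 2)*(b + 3)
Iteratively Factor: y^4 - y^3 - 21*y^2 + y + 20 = (y - 1)*(y^3 - 21*y - 20) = (y - 5)*(y - 1)*(y^2 + 5*y + 4) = (y - 5)*(y - 1)*(y + 4)*(y + 1)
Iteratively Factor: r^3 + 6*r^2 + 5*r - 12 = (r - 1)*(r^2 + 7*r + 12) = (r - 1)*(r + 3)*(r + 4)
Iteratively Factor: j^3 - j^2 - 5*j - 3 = (j + 1)*(j^2 - 2*j - 3) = (j + 1)^2*(j - 3)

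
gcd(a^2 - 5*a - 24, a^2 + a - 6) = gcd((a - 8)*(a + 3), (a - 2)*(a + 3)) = a + 3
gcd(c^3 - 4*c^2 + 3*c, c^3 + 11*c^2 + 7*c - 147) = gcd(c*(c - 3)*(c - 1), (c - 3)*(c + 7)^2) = c - 3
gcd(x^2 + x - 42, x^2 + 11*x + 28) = x + 7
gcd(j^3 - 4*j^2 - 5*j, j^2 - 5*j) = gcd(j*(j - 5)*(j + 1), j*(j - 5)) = j^2 - 5*j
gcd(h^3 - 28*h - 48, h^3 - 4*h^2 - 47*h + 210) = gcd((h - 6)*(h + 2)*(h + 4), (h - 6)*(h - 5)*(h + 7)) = h - 6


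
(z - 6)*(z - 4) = z^2 - 10*z + 24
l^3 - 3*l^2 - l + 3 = (l - 3)*(l - 1)*(l + 1)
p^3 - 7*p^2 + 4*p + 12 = (p - 6)*(p - 2)*(p + 1)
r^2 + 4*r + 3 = (r + 1)*(r + 3)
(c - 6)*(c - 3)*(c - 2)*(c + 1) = c^4 - 10*c^3 + 25*c^2 - 36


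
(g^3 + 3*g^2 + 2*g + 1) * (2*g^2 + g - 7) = 2*g^5 + 7*g^4 - 17*g^2 - 13*g - 7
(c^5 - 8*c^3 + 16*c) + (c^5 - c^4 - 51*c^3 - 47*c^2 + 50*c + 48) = 2*c^5 - c^4 - 59*c^3 - 47*c^2 + 66*c + 48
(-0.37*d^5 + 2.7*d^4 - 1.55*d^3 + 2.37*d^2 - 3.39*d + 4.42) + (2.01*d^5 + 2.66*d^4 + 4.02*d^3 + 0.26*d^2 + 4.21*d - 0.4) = 1.64*d^5 + 5.36*d^4 + 2.47*d^3 + 2.63*d^2 + 0.82*d + 4.02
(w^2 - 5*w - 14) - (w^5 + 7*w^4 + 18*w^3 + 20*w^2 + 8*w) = -w^5 - 7*w^4 - 18*w^3 - 19*w^2 - 13*w - 14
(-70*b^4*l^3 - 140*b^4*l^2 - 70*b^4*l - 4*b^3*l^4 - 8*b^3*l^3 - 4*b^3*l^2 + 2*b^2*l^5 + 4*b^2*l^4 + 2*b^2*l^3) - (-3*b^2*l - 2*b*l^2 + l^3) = -70*b^4*l^3 - 140*b^4*l^2 - 70*b^4*l - 4*b^3*l^4 - 8*b^3*l^3 - 4*b^3*l^2 + 2*b^2*l^5 + 4*b^2*l^4 + 2*b^2*l^3 + 3*b^2*l + 2*b*l^2 - l^3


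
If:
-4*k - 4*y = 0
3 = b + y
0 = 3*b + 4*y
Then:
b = 12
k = 9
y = -9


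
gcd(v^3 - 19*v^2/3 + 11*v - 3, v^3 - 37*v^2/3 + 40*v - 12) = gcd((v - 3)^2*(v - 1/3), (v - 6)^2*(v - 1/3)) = v - 1/3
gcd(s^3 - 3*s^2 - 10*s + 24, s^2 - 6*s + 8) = s^2 - 6*s + 8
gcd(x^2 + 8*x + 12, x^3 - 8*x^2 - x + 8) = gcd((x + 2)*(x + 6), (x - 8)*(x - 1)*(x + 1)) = 1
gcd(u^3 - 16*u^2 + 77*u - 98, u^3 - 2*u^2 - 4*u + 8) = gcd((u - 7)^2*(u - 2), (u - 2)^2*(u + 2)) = u - 2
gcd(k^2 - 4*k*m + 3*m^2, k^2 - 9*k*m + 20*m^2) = 1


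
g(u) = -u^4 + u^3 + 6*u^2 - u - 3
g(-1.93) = 0.22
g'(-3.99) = 252.97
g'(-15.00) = 13994.00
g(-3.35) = -95.85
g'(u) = -4*u^3 + 3*u^2 + 12*u - 1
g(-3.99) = -220.46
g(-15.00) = -52638.00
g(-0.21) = -2.54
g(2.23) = 10.97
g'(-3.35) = 142.85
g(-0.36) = -1.93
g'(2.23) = -3.68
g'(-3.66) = 191.38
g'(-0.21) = -3.35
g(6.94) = -1706.44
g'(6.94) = -1110.25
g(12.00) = -18159.00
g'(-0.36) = -4.74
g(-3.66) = -147.44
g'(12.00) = -6337.00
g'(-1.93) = 15.77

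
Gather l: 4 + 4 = 8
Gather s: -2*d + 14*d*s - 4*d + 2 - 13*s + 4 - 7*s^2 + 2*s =-6*d - 7*s^2 + s*(14*d - 11) + 6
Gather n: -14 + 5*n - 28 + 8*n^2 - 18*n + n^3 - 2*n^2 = n^3 + 6*n^2 - 13*n - 42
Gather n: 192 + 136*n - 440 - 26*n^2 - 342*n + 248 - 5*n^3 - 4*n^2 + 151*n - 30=-5*n^3 - 30*n^2 - 55*n - 30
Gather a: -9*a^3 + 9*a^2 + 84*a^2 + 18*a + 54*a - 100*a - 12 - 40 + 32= -9*a^3 + 93*a^2 - 28*a - 20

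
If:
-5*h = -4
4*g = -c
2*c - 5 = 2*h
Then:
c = 33/10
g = -33/40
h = 4/5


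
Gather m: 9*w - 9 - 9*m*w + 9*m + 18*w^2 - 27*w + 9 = m*(9 - 9*w) + 18*w^2 - 18*w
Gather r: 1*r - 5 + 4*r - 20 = 5*r - 25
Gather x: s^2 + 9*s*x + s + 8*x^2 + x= s^2 + s + 8*x^2 + x*(9*s + 1)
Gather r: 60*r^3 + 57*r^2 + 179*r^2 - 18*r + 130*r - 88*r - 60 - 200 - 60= 60*r^3 + 236*r^2 + 24*r - 320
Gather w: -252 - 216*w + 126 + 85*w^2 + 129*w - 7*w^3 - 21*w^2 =-7*w^3 + 64*w^2 - 87*w - 126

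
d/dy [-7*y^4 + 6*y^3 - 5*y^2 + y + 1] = -28*y^3 + 18*y^2 - 10*y + 1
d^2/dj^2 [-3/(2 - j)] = 6/(j - 2)^3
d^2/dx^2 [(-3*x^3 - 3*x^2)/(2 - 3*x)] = 6*(9*x^3 - 18*x^2 + 12*x + 4)/(27*x^3 - 54*x^2 + 36*x - 8)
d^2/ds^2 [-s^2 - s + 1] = -2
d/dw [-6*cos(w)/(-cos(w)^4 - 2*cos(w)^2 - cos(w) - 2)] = 6*(3*sin(w)^4 - 8*sin(w)^2 + 3)*sin(w)/((-sin(w)^2 + cos(w) + 2)^2*(sin(w)^2 + cos(w) - 3)^2)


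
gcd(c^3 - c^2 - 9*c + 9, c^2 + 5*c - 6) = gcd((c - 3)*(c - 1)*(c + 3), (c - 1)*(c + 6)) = c - 1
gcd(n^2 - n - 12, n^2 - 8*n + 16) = n - 4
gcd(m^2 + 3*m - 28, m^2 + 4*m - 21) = m + 7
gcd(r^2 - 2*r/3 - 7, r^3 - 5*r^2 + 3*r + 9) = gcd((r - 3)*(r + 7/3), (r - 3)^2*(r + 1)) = r - 3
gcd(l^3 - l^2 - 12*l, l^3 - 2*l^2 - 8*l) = l^2 - 4*l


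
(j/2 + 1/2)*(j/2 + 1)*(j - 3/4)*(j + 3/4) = j^4/4 + 3*j^3/4 + 23*j^2/64 - 27*j/64 - 9/32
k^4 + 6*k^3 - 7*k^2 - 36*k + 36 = (k - 2)*(k - 1)*(k + 3)*(k + 6)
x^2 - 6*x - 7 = (x - 7)*(x + 1)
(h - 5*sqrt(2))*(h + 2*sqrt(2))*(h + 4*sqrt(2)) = h^3 + sqrt(2)*h^2 - 44*h - 80*sqrt(2)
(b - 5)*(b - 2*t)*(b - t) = b^3 - 3*b^2*t - 5*b^2 + 2*b*t^2 + 15*b*t - 10*t^2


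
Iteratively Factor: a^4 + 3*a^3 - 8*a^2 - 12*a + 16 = (a + 2)*(a^3 + a^2 - 10*a + 8) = (a + 2)*(a + 4)*(a^2 - 3*a + 2) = (a - 2)*(a + 2)*(a + 4)*(a - 1)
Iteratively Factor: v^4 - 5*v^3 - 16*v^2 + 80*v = (v)*(v^3 - 5*v^2 - 16*v + 80) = v*(v - 5)*(v^2 - 16) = v*(v - 5)*(v + 4)*(v - 4)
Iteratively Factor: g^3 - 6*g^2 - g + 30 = (g - 3)*(g^2 - 3*g - 10) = (g - 3)*(g + 2)*(g - 5)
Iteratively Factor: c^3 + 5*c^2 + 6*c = (c)*(c^2 + 5*c + 6) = c*(c + 2)*(c + 3)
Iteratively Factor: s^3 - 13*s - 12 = (s + 1)*(s^2 - s - 12) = (s + 1)*(s + 3)*(s - 4)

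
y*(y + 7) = y^2 + 7*y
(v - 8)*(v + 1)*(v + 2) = v^3 - 5*v^2 - 22*v - 16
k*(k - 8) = k^2 - 8*k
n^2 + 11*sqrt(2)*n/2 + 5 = (n + sqrt(2)/2)*(n + 5*sqrt(2))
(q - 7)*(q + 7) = q^2 - 49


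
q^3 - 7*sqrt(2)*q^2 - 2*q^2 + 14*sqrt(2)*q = q*(q - 2)*(q - 7*sqrt(2))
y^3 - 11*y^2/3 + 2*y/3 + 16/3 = (y - 8/3)*(y - 2)*(y + 1)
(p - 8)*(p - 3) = p^2 - 11*p + 24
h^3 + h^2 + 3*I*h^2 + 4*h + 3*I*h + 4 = (h + 1)*(h - I)*(h + 4*I)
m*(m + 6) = m^2 + 6*m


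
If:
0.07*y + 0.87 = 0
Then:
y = -12.43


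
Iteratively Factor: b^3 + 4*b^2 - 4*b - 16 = (b - 2)*(b^2 + 6*b + 8) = (b - 2)*(b + 2)*(b + 4)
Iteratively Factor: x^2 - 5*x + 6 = (x - 3)*(x - 2)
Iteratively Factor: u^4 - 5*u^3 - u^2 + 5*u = (u - 1)*(u^3 - 4*u^2 - 5*u) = (u - 1)*(u + 1)*(u^2 - 5*u) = u*(u - 1)*(u + 1)*(u - 5)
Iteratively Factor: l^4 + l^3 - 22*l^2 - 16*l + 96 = (l + 3)*(l^3 - 2*l^2 - 16*l + 32) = (l - 4)*(l + 3)*(l^2 + 2*l - 8) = (l - 4)*(l - 2)*(l + 3)*(l + 4)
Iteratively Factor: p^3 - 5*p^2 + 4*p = (p - 1)*(p^2 - 4*p) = p*(p - 1)*(p - 4)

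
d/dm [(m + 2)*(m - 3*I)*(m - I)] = 3*m^2 + m*(4 - 8*I) - 3 - 8*I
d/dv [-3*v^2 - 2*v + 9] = -6*v - 2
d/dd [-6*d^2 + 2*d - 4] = 2 - 12*d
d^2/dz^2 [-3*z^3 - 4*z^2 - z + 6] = -18*z - 8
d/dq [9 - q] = -1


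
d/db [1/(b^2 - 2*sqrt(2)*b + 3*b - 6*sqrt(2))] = (-2*b - 3 + 2*sqrt(2))/(b^2 - 2*sqrt(2)*b + 3*b - 6*sqrt(2))^2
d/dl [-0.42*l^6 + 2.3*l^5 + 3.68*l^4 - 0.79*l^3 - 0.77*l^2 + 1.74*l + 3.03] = -2.52*l^5 + 11.5*l^4 + 14.72*l^3 - 2.37*l^2 - 1.54*l + 1.74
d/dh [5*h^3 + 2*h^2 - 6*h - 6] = 15*h^2 + 4*h - 6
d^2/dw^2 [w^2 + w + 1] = 2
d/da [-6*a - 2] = -6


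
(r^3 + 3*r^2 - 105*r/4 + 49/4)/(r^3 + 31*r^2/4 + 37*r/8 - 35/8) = 2*(2*r - 7)/(4*r + 5)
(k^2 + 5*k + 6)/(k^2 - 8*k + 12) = (k^2 + 5*k + 6)/(k^2 - 8*k + 12)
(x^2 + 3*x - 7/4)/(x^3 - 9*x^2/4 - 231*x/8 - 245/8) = 2*(2*x - 1)/(4*x^2 - 23*x - 35)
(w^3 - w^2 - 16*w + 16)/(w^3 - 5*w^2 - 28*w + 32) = (w - 4)/(w - 8)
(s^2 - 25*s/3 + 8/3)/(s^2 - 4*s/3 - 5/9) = 3*(-3*s^2 + 25*s - 8)/(-9*s^2 + 12*s + 5)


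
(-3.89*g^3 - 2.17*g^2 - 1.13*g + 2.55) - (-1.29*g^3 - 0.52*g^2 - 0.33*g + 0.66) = -2.6*g^3 - 1.65*g^2 - 0.8*g + 1.89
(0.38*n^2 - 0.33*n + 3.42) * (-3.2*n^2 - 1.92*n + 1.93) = -1.216*n^4 + 0.3264*n^3 - 9.577*n^2 - 7.2033*n + 6.6006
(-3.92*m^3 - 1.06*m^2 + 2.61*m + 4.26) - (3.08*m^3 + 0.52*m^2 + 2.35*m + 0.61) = -7.0*m^3 - 1.58*m^2 + 0.26*m + 3.65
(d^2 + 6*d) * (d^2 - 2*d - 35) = d^4 + 4*d^3 - 47*d^2 - 210*d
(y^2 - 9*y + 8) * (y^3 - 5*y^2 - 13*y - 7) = y^5 - 14*y^4 + 40*y^3 + 70*y^2 - 41*y - 56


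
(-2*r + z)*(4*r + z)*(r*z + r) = -8*r^3*z - 8*r^3 + 2*r^2*z^2 + 2*r^2*z + r*z^3 + r*z^2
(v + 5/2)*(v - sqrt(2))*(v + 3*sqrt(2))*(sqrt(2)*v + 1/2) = sqrt(2)*v^4 + 5*sqrt(2)*v^3/2 + 9*v^3/2 - 5*sqrt(2)*v^2 + 45*v^2/4 - 25*sqrt(2)*v/2 - 3*v - 15/2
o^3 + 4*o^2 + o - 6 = (o - 1)*(o + 2)*(o + 3)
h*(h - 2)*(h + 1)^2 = h^4 - 3*h^2 - 2*h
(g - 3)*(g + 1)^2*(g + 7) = g^4 + 6*g^3 - 12*g^2 - 38*g - 21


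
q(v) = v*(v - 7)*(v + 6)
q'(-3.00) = -9.00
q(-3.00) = 90.00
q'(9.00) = 183.00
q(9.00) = 270.00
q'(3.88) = -4.60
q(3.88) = -119.60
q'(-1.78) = -28.93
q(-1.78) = 65.95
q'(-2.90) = -10.97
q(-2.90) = 89.00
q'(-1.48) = -32.47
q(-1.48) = 56.73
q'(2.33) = -30.37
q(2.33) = -90.64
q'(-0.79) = -38.55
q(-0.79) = 32.06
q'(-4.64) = 31.87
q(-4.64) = 73.45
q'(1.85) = -35.43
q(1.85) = -74.79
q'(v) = v*(v - 7) + v*(v + 6) + (v - 7)*(v + 6) = 3*v^2 - 2*v - 42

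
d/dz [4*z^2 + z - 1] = 8*z + 1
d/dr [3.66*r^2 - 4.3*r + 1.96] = 7.32*r - 4.3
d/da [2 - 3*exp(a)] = -3*exp(a)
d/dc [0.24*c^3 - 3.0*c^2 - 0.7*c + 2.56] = 0.72*c^2 - 6.0*c - 0.7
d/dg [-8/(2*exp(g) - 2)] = sinh(g/2)^(-2)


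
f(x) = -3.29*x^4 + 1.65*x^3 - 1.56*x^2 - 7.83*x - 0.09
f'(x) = -13.16*x^3 + 4.95*x^2 - 3.12*x - 7.83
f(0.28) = -2.39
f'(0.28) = -8.60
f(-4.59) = -1616.89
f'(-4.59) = 1383.38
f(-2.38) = -118.10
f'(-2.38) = 205.05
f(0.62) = -5.64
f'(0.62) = -11.00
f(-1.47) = -12.55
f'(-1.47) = 49.26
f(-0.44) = 2.79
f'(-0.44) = -4.38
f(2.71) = -177.38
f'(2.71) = -241.85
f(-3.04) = -318.05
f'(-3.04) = 417.12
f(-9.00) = -22844.52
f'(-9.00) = 10014.84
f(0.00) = -0.09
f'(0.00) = -7.83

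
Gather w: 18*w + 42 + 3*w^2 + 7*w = 3*w^2 + 25*w + 42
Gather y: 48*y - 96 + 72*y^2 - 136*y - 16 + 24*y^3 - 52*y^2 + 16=24*y^3 + 20*y^2 - 88*y - 96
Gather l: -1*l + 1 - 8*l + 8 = 9 - 9*l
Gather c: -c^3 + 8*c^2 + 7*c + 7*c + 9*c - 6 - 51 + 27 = -c^3 + 8*c^2 + 23*c - 30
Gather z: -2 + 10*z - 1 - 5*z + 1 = 5*z - 2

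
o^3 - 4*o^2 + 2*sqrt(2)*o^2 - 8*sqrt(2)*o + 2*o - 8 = (o - 4)*(o + sqrt(2))^2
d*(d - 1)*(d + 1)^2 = d^4 + d^3 - d^2 - d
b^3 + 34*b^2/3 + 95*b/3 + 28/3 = (b + 1/3)*(b + 4)*(b + 7)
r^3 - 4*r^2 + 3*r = r*(r - 3)*(r - 1)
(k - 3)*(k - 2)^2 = k^3 - 7*k^2 + 16*k - 12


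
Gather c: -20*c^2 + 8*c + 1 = -20*c^2 + 8*c + 1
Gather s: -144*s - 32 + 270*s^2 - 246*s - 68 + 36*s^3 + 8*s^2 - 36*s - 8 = 36*s^3 + 278*s^2 - 426*s - 108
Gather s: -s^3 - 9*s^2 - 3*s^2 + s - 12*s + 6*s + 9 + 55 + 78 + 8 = -s^3 - 12*s^2 - 5*s + 150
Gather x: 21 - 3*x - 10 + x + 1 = 12 - 2*x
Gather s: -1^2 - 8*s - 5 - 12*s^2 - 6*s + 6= -12*s^2 - 14*s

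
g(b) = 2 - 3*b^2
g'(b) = -6*b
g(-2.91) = -23.40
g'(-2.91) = 17.46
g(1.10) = -1.63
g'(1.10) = -6.60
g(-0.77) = 0.22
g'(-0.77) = 4.62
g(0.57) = 1.03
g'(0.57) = -3.42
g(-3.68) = -38.63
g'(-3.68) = 22.08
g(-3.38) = -32.27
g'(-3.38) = 20.28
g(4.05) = -47.21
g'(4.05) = -24.30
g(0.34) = 1.65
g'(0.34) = -2.04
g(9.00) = -241.00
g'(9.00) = -54.00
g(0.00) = 2.00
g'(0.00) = 0.00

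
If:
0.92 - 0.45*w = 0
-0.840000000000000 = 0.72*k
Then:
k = -1.17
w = 2.04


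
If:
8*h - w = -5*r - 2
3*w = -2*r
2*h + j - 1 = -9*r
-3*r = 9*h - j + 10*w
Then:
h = 49/59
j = 771/59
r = -90/59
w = 60/59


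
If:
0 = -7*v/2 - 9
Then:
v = -18/7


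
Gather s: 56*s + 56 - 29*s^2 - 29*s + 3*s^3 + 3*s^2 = 3*s^3 - 26*s^2 + 27*s + 56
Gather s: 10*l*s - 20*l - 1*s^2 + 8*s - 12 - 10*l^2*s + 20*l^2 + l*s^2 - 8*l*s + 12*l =20*l^2 - 8*l + s^2*(l - 1) + s*(-10*l^2 + 2*l + 8) - 12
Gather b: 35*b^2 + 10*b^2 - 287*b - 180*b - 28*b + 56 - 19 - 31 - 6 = 45*b^2 - 495*b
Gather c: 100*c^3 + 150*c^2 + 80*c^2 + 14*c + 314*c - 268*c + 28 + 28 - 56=100*c^3 + 230*c^2 + 60*c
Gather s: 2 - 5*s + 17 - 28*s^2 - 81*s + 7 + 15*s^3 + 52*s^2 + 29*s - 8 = 15*s^3 + 24*s^2 - 57*s + 18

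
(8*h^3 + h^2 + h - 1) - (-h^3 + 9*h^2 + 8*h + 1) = 9*h^3 - 8*h^2 - 7*h - 2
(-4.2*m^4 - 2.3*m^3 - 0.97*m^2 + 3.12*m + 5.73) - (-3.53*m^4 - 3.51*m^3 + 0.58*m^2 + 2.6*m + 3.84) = -0.67*m^4 + 1.21*m^3 - 1.55*m^2 + 0.52*m + 1.89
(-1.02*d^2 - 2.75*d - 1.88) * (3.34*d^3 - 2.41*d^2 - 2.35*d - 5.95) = -3.4068*d^5 - 6.7268*d^4 + 2.7453*d^3 + 17.0623*d^2 + 20.7805*d + 11.186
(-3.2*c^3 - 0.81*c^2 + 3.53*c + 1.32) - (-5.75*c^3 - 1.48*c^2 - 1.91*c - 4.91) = 2.55*c^3 + 0.67*c^2 + 5.44*c + 6.23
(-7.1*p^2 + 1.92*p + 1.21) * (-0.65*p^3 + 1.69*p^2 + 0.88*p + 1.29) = 4.615*p^5 - 13.247*p^4 - 3.7897*p^3 - 5.4245*p^2 + 3.5416*p + 1.5609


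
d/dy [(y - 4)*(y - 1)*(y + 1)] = 3*y^2 - 8*y - 1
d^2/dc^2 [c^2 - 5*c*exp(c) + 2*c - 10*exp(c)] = -5*c*exp(c) - 20*exp(c) + 2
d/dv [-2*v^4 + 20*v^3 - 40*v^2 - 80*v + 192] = -8*v^3 + 60*v^2 - 80*v - 80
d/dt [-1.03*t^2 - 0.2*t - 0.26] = -2.06*t - 0.2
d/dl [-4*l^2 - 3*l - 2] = -8*l - 3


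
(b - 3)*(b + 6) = b^2 + 3*b - 18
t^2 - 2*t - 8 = (t - 4)*(t + 2)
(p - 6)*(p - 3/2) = p^2 - 15*p/2 + 9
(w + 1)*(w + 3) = w^2 + 4*w + 3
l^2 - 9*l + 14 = (l - 7)*(l - 2)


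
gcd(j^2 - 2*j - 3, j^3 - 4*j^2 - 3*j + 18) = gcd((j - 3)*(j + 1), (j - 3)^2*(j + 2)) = j - 3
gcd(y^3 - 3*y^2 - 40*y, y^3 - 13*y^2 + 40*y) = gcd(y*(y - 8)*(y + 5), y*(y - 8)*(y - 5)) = y^2 - 8*y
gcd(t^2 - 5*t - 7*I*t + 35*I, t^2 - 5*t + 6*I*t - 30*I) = t - 5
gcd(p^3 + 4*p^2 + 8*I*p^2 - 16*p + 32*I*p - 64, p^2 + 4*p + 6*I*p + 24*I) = p + 4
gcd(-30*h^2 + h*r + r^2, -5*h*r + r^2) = -5*h + r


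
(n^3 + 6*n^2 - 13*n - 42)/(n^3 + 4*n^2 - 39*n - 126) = (n^2 - n - 6)/(n^2 - 3*n - 18)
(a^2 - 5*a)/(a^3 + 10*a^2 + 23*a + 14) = a*(a - 5)/(a^3 + 10*a^2 + 23*a + 14)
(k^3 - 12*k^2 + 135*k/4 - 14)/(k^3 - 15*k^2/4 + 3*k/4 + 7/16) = 4*(k - 8)/(4*k + 1)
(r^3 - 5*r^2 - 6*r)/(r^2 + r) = r - 6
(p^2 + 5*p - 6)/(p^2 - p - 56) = (-p^2 - 5*p + 6)/(-p^2 + p + 56)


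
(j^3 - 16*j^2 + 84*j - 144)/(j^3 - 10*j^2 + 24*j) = (j - 6)/j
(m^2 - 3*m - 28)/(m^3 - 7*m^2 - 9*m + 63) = (m + 4)/(m^2 - 9)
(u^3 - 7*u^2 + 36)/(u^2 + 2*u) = u - 9 + 18/u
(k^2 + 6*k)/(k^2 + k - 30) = k/(k - 5)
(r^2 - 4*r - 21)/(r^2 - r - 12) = (r - 7)/(r - 4)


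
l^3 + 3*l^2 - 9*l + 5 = (l - 1)^2*(l + 5)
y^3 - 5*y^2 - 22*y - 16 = (y - 8)*(y + 1)*(y + 2)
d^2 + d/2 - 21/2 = (d - 3)*(d + 7/2)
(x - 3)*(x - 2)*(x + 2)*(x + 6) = x^4 + 3*x^3 - 22*x^2 - 12*x + 72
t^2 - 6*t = t*(t - 6)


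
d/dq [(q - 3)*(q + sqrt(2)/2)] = 2*q - 3 + sqrt(2)/2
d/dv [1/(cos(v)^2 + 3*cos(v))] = (2*cos(v) + 3)*sin(v)/((cos(v) + 3)^2*cos(v)^2)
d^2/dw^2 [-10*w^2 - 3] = -20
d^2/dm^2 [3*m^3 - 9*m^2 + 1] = 18*m - 18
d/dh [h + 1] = 1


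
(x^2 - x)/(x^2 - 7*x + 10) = x*(x - 1)/(x^2 - 7*x + 10)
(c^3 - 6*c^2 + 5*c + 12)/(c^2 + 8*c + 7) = (c^2 - 7*c + 12)/(c + 7)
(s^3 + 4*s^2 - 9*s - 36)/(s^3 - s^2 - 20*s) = (s^2 - 9)/(s*(s - 5))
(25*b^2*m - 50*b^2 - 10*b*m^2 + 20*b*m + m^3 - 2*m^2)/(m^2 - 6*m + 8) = (25*b^2 - 10*b*m + m^2)/(m - 4)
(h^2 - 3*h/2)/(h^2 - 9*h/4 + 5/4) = 2*h*(2*h - 3)/(4*h^2 - 9*h + 5)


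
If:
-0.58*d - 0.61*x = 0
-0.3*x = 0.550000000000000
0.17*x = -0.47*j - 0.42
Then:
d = 1.93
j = -0.23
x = -1.83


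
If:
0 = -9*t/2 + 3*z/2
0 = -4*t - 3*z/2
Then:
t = 0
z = 0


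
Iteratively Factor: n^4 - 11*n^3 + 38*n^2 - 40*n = (n - 5)*(n^3 - 6*n^2 + 8*n) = (n - 5)*(n - 4)*(n^2 - 2*n) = n*(n - 5)*(n - 4)*(n - 2)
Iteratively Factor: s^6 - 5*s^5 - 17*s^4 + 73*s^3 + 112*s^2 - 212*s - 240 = (s - 4)*(s^5 - s^4 - 21*s^3 - 11*s^2 + 68*s + 60) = (s - 4)*(s - 2)*(s^4 + s^3 - 19*s^2 - 49*s - 30) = (s - 4)*(s - 2)*(s + 3)*(s^3 - 2*s^2 - 13*s - 10) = (s - 4)*(s - 2)*(s + 2)*(s + 3)*(s^2 - 4*s - 5) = (s - 4)*(s - 2)*(s + 1)*(s + 2)*(s + 3)*(s - 5)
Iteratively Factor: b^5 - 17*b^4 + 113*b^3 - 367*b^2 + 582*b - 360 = (b - 3)*(b^4 - 14*b^3 + 71*b^2 - 154*b + 120) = (b - 5)*(b - 3)*(b^3 - 9*b^2 + 26*b - 24) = (b - 5)*(b - 4)*(b - 3)*(b^2 - 5*b + 6) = (b - 5)*(b - 4)*(b - 3)*(b - 2)*(b - 3)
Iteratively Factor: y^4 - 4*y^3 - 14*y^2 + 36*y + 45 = (y + 3)*(y^3 - 7*y^2 + 7*y + 15) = (y + 1)*(y + 3)*(y^2 - 8*y + 15) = (y - 5)*(y + 1)*(y + 3)*(y - 3)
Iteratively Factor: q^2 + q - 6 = (q - 2)*(q + 3)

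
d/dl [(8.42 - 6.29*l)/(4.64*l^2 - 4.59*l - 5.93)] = (29.1856*l^2 - 78.1376*l + 75.9475)/(21.5296*l^4 - 42.5952*l^3 - 33.9623*l^2 + 54.4374*l + 35.1649)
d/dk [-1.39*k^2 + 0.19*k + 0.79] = 0.19 - 2.78*k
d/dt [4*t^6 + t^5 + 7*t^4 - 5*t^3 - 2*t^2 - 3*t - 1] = 24*t^5 + 5*t^4 + 28*t^3 - 15*t^2 - 4*t - 3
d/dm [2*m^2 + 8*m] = 4*m + 8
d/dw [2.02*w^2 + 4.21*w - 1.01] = 4.04*w + 4.21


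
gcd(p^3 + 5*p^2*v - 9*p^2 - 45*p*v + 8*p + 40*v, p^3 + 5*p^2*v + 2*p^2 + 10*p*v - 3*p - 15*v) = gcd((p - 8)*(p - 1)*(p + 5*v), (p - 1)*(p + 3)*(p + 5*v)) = p^2 + 5*p*v - p - 5*v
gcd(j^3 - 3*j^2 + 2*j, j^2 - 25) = 1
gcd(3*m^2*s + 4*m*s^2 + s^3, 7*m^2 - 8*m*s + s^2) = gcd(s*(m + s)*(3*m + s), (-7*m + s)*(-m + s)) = 1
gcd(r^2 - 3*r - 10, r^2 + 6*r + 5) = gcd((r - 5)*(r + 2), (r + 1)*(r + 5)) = 1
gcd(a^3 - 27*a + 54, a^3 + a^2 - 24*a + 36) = a^2 + 3*a - 18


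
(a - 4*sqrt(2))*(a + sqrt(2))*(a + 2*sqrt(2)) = a^3 - sqrt(2)*a^2 - 20*a - 16*sqrt(2)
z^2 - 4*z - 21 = (z - 7)*(z + 3)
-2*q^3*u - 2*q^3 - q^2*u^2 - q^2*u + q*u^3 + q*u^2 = (-2*q + u)*(q + u)*(q*u + q)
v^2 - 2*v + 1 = (v - 1)^2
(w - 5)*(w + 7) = w^2 + 2*w - 35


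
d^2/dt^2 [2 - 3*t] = 0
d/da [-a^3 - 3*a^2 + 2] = 3*a*(-a - 2)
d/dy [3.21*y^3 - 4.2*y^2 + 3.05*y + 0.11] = 9.63*y^2 - 8.4*y + 3.05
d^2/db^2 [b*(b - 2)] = 2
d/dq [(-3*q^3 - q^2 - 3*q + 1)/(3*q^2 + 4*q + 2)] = (-9*q^4 - 24*q^3 - 13*q^2 - 10*q - 10)/(9*q^4 + 24*q^3 + 28*q^2 + 16*q + 4)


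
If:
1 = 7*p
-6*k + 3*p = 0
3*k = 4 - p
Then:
No Solution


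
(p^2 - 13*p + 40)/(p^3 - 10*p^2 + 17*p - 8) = (p - 5)/(p^2 - 2*p + 1)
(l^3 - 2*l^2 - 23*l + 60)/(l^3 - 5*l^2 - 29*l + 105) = (l - 4)/(l - 7)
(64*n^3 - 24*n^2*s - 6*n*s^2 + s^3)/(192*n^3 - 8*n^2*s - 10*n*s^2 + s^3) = (-2*n + s)/(-6*n + s)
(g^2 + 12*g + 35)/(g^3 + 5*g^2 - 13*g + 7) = (g + 5)/(g^2 - 2*g + 1)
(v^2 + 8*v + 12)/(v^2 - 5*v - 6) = (v^2 + 8*v + 12)/(v^2 - 5*v - 6)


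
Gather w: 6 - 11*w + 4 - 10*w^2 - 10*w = -10*w^2 - 21*w + 10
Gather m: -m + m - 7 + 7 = 0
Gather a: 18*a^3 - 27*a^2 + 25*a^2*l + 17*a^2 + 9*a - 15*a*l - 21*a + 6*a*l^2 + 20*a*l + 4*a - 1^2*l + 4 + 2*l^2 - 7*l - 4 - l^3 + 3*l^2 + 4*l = 18*a^3 + a^2*(25*l - 10) + a*(6*l^2 + 5*l - 8) - l^3 + 5*l^2 - 4*l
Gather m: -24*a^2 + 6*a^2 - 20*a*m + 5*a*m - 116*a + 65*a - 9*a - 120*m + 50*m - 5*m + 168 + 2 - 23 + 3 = -18*a^2 - 60*a + m*(-15*a - 75) + 150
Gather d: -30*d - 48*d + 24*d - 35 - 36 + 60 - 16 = -54*d - 27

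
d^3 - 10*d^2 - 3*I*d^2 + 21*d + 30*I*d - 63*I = (d - 7)*(d - 3)*(d - 3*I)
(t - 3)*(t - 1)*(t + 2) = t^3 - 2*t^2 - 5*t + 6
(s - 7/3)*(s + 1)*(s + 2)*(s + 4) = s^4 + 14*s^3/3 - 7*s^2/3 - 74*s/3 - 56/3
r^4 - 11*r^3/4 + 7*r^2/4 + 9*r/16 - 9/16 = (r - 3/2)*(r - 1)*(r - 3/4)*(r + 1/2)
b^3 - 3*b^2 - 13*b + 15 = (b - 5)*(b - 1)*(b + 3)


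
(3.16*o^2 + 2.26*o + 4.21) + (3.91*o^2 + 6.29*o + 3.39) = 7.07*o^2 + 8.55*o + 7.6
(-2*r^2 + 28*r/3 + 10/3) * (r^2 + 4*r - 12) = -2*r^4 + 4*r^3/3 + 194*r^2/3 - 296*r/3 - 40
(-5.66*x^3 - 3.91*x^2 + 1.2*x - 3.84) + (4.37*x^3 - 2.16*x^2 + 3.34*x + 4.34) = -1.29*x^3 - 6.07*x^2 + 4.54*x + 0.5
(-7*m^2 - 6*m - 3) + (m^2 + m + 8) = -6*m^2 - 5*m + 5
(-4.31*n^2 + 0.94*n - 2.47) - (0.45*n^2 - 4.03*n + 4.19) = -4.76*n^2 + 4.97*n - 6.66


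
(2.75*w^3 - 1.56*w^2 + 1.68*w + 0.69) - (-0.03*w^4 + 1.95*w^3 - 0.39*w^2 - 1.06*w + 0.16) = 0.03*w^4 + 0.8*w^3 - 1.17*w^2 + 2.74*w + 0.53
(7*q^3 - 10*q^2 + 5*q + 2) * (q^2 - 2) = 7*q^5 - 10*q^4 - 9*q^3 + 22*q^2 - 10*q - 4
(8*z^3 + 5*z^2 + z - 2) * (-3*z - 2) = -24*z^4 - 31*z^3 - 13*z^2 + 4*z + 4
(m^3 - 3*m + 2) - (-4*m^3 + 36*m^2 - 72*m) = 5*m^3 - 36*m^2 + 69*m + 2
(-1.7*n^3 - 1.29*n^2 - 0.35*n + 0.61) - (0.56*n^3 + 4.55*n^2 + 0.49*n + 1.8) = -2.26*n^3 - 5.84*n^2 - 0.84*n - 1.19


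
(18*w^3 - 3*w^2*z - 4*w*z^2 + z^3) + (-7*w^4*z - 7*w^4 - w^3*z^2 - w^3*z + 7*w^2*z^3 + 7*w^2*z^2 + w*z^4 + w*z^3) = -7*w^4*z - 7*w^4 - w^3*z^2 - w^3*z + 18*w^3 + 7*w^2*z^3 + 7*w^2*z^2 - 3*w^2*z + w*z^4 + w*z^3 - 4*w*z^2 + z^3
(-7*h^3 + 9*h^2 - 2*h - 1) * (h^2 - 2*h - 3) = -7*h^5 + 23*h^4 + h^3 - 24*h^2 + 8*h + 3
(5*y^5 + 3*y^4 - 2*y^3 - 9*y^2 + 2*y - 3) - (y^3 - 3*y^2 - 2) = 5*y^5 + 3*y^4 - 3*y^3 - 6*y^2 + 2*y - 1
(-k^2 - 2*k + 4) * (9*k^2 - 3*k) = -9*k^4 - 15*k^3 + 42*k^2 - 12*k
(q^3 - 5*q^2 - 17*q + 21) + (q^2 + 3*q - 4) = q^3 - 4*q^2 - 14*q + 17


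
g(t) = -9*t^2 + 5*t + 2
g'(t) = 5 - 18*t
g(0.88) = -0.57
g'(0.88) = -10.84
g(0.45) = 2.43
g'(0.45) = -3.10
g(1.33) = -7.27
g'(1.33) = -18.94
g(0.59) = 1.82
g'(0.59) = -5.62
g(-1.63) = -30.06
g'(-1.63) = 34.34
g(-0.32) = -0.52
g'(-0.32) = 10.76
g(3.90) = -115.39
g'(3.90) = -65.20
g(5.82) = -273.75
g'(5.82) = -99.76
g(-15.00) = -2098.00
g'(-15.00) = 275.00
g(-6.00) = -352.00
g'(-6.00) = 113.00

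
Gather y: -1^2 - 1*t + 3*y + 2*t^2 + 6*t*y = 2*t^2 - t + y*(6*t + 3) - 1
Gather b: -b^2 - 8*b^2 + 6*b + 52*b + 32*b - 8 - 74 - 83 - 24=-9*b^2 + 90*b - 189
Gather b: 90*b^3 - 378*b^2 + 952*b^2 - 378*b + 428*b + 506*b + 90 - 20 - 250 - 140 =90*b^3 + 574*b^2 + 556*b - 320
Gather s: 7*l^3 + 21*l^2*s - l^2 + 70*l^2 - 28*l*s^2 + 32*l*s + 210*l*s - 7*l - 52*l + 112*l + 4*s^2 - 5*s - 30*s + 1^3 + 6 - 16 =7*l^3 + 69*l^2 + 53*l + s^2*(4 - 28*l) + s*(21*l^2 + 242*l - 35) - 9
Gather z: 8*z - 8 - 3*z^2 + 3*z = -3*z^2 + 11*z - 8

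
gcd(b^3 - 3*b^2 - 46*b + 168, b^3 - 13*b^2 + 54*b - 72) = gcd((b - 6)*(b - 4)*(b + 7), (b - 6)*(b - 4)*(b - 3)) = b^2 - 10*b + 24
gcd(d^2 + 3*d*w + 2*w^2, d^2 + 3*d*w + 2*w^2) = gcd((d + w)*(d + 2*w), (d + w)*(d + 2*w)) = d^2 + 3*d*w + 2*w^2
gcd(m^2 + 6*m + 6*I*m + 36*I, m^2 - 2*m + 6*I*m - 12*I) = m + 6*I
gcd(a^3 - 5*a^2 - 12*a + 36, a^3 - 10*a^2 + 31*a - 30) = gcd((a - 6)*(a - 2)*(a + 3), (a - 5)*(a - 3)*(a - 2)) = a - 2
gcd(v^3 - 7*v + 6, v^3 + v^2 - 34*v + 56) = v - 2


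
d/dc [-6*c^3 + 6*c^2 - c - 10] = -18*c^2 + 12*c - 1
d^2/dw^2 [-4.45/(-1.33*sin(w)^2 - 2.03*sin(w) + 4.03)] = (-31.48642*sin(w)^4 - 36.043665*sin(w)^3 - 66.514595*sin(w)^2 + 35.682325*sin(w) + 84.37912)/(1.33*sin(w)^2 + 2.03*sin(w) - 4.03)^3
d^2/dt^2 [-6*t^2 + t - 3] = -12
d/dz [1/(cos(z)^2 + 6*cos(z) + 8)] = 2*(cos(z) + 3)*sin(z)/(cos(z)^2 + 6*cos(z) + 8)^2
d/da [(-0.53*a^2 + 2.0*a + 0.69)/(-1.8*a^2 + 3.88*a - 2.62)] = (1.5436*a^2 + 5.2612*a - 7.9172)/(3.24*a^4 - 13.968*a^3 + 24.4864*a^2 - 20.3312*a + 6.8644)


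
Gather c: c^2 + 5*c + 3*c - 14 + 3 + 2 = c^2 + 8*c - 9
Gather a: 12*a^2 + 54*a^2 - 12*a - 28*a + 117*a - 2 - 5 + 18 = 66*a^2 + 77*a + 11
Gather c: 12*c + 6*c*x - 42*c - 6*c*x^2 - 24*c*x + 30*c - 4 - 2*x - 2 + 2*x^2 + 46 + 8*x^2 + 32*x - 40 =c*(-6*x^2 - 18*x) + 10*x^2 + 30*x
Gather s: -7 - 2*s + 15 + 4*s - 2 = 2*s + 6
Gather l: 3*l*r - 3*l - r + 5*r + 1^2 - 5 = l*(3*r - 3) + 4*r - 4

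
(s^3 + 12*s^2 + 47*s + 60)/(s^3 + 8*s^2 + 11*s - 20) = (s + 3)/(s - 1)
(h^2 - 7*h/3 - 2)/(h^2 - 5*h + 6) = (h + 2/3)/(h - 2)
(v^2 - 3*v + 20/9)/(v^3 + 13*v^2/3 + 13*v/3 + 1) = (9*v^2 - 27*v + 20)/(3*(3*v^3 + 13*v^2 + 13*v + 3))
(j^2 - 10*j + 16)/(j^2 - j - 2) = (j - 8)/(j + 1)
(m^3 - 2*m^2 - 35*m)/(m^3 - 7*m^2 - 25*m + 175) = m/(m - 5)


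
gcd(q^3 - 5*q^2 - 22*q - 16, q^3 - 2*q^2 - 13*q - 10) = q^2 + 3*q + 2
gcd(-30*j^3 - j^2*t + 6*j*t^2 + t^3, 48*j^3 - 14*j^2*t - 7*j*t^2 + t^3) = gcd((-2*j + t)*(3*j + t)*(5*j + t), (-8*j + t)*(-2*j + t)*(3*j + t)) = -6*j^2 + j*t + t^2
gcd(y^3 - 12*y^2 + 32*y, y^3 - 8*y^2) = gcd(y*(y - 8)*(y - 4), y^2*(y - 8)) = y^2 - 8*y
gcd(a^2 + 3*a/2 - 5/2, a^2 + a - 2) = a - 1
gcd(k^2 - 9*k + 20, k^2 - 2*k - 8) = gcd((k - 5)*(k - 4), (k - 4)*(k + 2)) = k - 4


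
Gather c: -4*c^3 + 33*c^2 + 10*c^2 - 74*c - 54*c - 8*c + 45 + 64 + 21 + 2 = -4*c^3 + 43*c^2 - 136*c + 132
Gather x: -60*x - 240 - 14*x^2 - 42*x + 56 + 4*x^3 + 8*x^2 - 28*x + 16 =4*x^3 - 6*x^2 - 130*x - 168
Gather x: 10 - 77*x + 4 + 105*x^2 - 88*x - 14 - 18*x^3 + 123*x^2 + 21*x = -18*x^3 + 228*x^2 - 144*x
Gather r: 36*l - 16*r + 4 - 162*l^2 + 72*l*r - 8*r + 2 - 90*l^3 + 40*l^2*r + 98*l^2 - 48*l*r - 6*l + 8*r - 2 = -90*l^3 - 64*l^2 + 30*l + r*(40*l^2 + 24*l - 16) + 4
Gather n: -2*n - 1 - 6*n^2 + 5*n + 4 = -6*n^2 + 3*n + 3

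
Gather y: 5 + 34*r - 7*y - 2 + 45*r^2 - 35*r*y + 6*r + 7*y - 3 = 45*r^2 - 35*r*y + 40*r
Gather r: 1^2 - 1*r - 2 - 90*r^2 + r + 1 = -90*r^2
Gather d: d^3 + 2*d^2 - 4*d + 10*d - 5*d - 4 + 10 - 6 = d^3 + 2*d^2 + d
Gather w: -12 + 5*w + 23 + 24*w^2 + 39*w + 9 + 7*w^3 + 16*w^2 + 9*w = 7*w^3 + 40*w^2 + 53*w + 20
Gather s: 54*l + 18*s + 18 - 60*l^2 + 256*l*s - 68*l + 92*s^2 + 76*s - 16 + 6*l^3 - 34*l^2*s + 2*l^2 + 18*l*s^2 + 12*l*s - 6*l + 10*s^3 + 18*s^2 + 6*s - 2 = 6*l^3 - 58*l^2 - 20*l + 10*s^3 + s^2*(18*l + 110) + s*(-34*l^2 + 268*l + 100)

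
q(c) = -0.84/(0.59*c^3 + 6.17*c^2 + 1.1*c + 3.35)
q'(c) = -0.84*(-1.77*c^2 - 12.34*c - 1.1)/(0.59*c^3 + 6.17*c^2 + 1.1*c + 3.35)^2 = (1.4868*c^2 + 10.3656*c + 0.924)/(0.59*c^3 + 6.17*c^2 + 1.1*c + 3.35)^2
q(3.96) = -0.01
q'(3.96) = 0.00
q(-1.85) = -0.04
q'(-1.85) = -0.04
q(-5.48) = -0.01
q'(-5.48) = -0.00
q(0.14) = -0.23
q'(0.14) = 0.18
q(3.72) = -0.01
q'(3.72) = 0.00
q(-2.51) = -0.03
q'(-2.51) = -0.02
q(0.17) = -0.23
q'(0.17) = 0.20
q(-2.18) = -0.03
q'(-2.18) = -0.03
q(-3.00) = -0.02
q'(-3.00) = -0.01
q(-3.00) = -0.02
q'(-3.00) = -0.01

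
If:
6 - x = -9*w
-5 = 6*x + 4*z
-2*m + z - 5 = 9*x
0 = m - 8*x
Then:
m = -100/53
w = -661/954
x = -25/106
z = -95/106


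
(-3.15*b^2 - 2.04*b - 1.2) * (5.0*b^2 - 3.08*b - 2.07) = -15.75*b^4 - 0.497999999999999*b^3 + 6.8037*b^2 + 7.9188*b + 2.484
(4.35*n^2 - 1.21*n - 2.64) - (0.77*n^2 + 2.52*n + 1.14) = 3.58*n^2 - 3.73*n - 3.78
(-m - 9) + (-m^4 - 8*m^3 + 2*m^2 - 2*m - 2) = -m^4 - 8*m^3 + 2*m^2 - 3*m - 11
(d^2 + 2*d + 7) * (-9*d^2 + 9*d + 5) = -9*d^4 - 9*d^3 - 40*d^2 + 73*d + 35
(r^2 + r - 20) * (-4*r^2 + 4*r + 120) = -4*r^4 + 204*r^2 + 40*r - 2400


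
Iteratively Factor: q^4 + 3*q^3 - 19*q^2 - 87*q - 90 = (q - 5)*(q^3 + 8*q^2 + 21*q + 18) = (q - 5)*(q + 3)*(q^2 + 5*q + 6) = (q - 5)*(q + 3)^2*(q + 2)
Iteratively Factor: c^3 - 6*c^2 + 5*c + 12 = (c + 1)*(c^2 - 7*c + 12) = (c - 3)*(c + 1)*(c - 4)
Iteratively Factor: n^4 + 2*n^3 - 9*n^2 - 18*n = (n + 2)*(n^3 - 9*n) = (n - 3)*(n + 2)*(n^2 + 3*n) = n*(n - 3)*(n + 2)*(n + 3)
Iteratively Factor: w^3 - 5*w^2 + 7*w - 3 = (w - 1)*(w^2 - 4*w + 3) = (w - 3)*(w - 1)*(w - 1)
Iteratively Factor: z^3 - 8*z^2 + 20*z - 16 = (z - 2)*(z^2 - 6*z + 8) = (z - 4)*(z - 2)*(z - 2)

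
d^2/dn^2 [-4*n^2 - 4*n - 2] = -8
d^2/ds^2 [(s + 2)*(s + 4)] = 2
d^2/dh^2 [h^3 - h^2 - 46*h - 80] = 6*h - 2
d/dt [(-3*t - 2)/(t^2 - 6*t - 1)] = (3*t^2 + 4*t - 9)/(t^4 - 12*t^3 + 34*t^2 + 12*t + 1)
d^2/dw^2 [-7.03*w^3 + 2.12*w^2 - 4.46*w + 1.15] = 4.24 - 42.18*w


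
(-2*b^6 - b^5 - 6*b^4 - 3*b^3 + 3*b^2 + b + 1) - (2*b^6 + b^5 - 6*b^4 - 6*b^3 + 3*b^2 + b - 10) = -4*b^6 - 2*b^5 + 3*b^3 + 11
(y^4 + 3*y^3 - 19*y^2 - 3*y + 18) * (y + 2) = y^5 + 5*y^4 - 13*y^3 - 41*y^2 + 12*y + 36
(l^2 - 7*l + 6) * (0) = 0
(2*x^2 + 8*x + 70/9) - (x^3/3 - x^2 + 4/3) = -x^3/3 + 3*x^2 + 8*x + 58/9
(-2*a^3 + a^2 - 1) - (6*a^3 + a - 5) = -8*a^3 + a^2 - a + 4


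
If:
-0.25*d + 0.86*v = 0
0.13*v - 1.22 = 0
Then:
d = 32.28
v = 9.38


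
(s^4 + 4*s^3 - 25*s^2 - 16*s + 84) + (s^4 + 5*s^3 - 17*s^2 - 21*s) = 2*s^4 + 9*s^3 - 42*s^2 - 37*s + 84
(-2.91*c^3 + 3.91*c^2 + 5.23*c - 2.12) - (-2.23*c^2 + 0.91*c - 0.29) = -2.91*c^3 + 6.14*c^2 + 4.32*c - 1.83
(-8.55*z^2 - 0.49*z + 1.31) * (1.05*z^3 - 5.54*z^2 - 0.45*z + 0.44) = -8.9775*z^5 + 46.8525*z^4 + 7.9376*z^3 - 10.7989*z^2 - 0.8051*z + 0.5764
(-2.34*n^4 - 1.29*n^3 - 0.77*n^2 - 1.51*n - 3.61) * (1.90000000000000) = -4.446*n^4 - 2.451*n^3 - 1.463*n^2 - 2.869*n - 6.859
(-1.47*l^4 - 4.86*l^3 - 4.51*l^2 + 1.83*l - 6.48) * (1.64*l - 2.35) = -2.4108*l^5 - 4.5159*l^4 + 4.0246*l^3 + 13.5997*l^2 - 14.9277*l + 15.228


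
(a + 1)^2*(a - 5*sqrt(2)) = a^3 - 5*sqrt(2)*a^2 + 2*a^2 - 10*sqrt(2)*a + a - 5*sqrt(2)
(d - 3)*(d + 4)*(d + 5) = d^3 + 6*d^2 - 7*d - 60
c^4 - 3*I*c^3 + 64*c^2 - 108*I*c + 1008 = (c - 7*I)*(c - 6*I)*(c + 4*I)*(c + 6*I)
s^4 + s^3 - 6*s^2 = s^2*(s - 2)*(s + 3)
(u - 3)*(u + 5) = u^2 + 2*u - 15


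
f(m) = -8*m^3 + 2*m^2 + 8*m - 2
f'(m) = -24*m^2 + 4*m + 8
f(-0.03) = -2.24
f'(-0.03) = 7.86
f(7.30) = -2949.16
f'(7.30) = -1241.76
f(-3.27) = 272.95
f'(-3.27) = -261.71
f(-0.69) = -3.94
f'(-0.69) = -6.19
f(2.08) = -48.70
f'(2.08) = -87.51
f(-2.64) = 138.02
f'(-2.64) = -169.83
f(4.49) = -649.91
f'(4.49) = -457.88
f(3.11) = -198.42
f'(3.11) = -211.69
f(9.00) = -5600.00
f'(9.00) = -1900.00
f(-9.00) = 5920.00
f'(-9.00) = -1972.00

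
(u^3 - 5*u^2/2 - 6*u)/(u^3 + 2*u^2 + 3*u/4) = 2*(u - 4)/(2*u + 1)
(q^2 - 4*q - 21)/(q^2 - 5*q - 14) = (q + 3)/(q + 2)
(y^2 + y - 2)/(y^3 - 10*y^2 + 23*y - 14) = (y + 2)/(y^2 - 9*y + 14)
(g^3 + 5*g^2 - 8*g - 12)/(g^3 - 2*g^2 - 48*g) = (g^2 - g - 2)/(g*(g - 8))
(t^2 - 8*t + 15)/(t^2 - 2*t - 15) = (t - 3)/(t + 3)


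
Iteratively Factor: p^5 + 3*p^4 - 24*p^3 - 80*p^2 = (p + 4)*(p^4 - p^3 - 20*p^2) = p*(p + 4)*(p^3 - p^2 - 20*p) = p^2*(p + 4)*(p^2 - p - 20) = p^2*(p + 4)^2*(p - 5)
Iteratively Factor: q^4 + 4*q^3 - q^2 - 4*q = (q + 4)*(q^3 - q) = (q + 1)*(q + 4)*(q^2 - q) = q*(q + 1)*(q + 4)*(q - 1)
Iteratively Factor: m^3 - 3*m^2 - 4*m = (m)*(m^2 - 3*m - 4) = m*(m + 1)*(m - 4)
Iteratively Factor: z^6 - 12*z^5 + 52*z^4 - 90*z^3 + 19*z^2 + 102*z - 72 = (z + 1)*(z^5 - 13*z^4 + 65*z^3 - 155*z^2 + 174*z - 72) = (z - 1)*(z + 1)*(z^4 - 12*z^3 + 53*z^2 - 102*z + 72) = (z - 3)*(z - 1)*(z + 1)*(z^3 - 9*z^2 + 26*z - 24) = (z - 3)*(z - 2)*(z - 1)*(z + 1)*(z^2 - 7*z + 12) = (z - 4)*(z - 3)*(z - 2)*(z - 1)*(z + 1)*(z - 3)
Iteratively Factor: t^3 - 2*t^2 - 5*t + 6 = (t + 2)*(t^2 - 4*t + 3) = (t - 1)*(t + 2)*(t - 3)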